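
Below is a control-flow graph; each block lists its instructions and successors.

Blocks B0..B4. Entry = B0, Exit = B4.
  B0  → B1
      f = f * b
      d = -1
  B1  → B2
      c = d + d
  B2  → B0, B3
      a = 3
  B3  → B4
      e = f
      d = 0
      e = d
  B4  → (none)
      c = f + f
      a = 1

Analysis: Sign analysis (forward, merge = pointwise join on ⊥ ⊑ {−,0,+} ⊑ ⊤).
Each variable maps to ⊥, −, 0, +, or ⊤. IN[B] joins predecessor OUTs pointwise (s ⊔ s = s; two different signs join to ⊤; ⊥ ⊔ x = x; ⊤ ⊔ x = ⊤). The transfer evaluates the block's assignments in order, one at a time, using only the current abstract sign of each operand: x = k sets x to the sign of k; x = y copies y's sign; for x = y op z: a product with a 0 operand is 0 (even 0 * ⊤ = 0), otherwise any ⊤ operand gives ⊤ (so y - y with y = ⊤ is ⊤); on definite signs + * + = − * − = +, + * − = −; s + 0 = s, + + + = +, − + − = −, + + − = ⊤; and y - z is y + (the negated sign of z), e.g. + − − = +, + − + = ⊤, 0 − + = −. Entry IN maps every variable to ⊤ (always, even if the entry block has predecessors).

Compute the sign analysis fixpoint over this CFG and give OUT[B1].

Answer: {a: ⊤, b: ⊤, c: -, d: -, e: ⊤, f: ⊤}

Derivation:
Per-block solution:
  B0:   IN=(all ⊤)   OUT={d:-; rest ⊤}
  B1:   IN={d:-; rest ⊤}   OUT={c:-, d:-; rest ⊤}
  B2:   IN={c:-, d:-; rest ⊤}   OUT={a:+, c:-, d:-; rest ⊤}
  B3:   IN={a:+, c:-, d:-; rest ⊤}   OUT={a:+, c:-, d:0, e:0; rest ⊤}
  B4:   IN={a:+, c:-, d:0, e:0; rest ⊤}   OUT={a:+, d:0, e:0; rest ⊤}

Merge at B1: IN[B1] = OUT[B0] = {a: ⊤, b: ⊤, c: ⊤, d: -, e: ⊤, f: ⊤}
Applying B1's transfer function to that IN value gives OUT[B1] (row B1 above).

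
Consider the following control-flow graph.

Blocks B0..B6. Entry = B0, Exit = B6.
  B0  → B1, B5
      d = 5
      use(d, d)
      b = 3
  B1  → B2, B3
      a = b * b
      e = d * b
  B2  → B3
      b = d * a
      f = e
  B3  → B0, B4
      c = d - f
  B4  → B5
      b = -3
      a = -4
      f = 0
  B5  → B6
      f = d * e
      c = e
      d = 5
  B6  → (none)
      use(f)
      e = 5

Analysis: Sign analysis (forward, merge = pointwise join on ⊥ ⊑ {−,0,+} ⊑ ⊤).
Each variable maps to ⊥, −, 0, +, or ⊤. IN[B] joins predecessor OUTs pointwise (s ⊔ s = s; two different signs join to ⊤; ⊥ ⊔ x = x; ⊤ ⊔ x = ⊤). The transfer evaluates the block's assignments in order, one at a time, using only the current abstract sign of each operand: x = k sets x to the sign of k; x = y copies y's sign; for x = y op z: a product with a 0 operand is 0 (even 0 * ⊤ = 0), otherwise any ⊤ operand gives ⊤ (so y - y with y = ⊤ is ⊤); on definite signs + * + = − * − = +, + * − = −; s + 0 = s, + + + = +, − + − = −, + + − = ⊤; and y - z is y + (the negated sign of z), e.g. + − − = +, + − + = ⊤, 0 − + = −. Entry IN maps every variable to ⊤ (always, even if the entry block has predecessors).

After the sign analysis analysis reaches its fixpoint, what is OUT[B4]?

Answer: {a: -, b: -, c: ⊤, d: +, e: +, f: 0}

Trace:
Fixpoint table:
  B0: | IN=(all ⊤) | OUT={b:+, d:+; rest ⊤}
  B1: | IN={b:+, d:+; rest ⊤} | OUT={a:+, b:+, d:+, e:+; rest ⊤}
  B2: | IN={a:+, b:+, d:+, e:+; rest ⊤} | OUT={a:+, b:+, d:+, e:+, f:+; rest ⊤}
  B3: | IN={a:+, b:+, d:+, e:+; rest ⊤} | OUT={a:+, b:+, d:+, e:+; rest ⊤}
  B4: | IN={a:+, b:+, d:+, e:+; rest ⊤} | OUT={a:-, b:-, d:+, e:+, f:0; rest ⊤}
  B5: | IN={d:+; rest ⊤} | OUT={d:+; rest ⊤}
  B6: | IN={d:+; rest ⊤} | OUT={d:+, e:+; rest ⊤}

Merge at B4: IN[B4] = OUT[B3] = {a: +, b: +, c: ⊤, d: +, e: +, f: ⊤}
Applying B4's transfer function to that IN value gives OUT[B4] (row B4 above).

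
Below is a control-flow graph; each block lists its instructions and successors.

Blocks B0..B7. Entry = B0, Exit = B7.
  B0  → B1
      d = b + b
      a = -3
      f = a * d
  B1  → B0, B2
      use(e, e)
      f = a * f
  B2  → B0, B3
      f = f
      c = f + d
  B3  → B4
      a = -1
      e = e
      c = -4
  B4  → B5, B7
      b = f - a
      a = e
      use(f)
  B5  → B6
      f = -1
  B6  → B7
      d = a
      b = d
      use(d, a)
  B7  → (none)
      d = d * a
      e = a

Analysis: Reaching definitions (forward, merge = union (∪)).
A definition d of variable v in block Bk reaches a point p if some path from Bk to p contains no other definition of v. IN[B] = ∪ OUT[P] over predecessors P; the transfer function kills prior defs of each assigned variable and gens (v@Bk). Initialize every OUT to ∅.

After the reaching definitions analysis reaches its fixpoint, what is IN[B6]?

Answer: {a@B4, b@B4, c@B3, d@B0, e@B3, f@B5}

Trace:
Per-block solution:
  B0: | IN={a@B0, c@B2, d@B0, f@B1, f@B2} | OUT={a@B0, c@B2, d@B0, f@B0}
  B1: | IN={a@B0, c@B2, d@B0, f@B0} | OUT={a@B0, c@B2, d@B0, f@B1}
  B2: | IN={a@B0, c@B2, d@B0, f@B1} | OUT={a@B0, c@B2, d@B0, f@B2}
  B3: | IN={a@B0, c@B2, d@B0, f@B2} | OUT={a@B3, c@B3, d@B0, e@B3, f@B2}
  B4: | IN={a@B3, c@B3, d@B0, e@B3, f@B2} | OUT={a@B4, b@B4, c@B3, d@B0, e@B3, f@B2}
  B5: | IN={a@B4, b@B4, c@B3, d@B0, e@B3, f@B2} | OUT={a@B4, b@B4, c@B3, d@B0, e@B3, f@B5}
  B6: | IN={a@B4, b@B4, c@B3, d@B0, e@B3, f@B5} | OUT={a@B4, b@B6, c@B3, d@B6, e@B3, f@B5}
  B7: | IN={a@B4, b@B4, b@B6, c@B3, d@B0, d@B6, e@B3, f@B2, f@B5} | OUT={a@B4, b@B4, b@B6, c@B3, d@B7, e@B7, f@B2, f@B5}

Merge at B6: IN[B6] = OUT[B5] = {a@B4, b@B4, c@B3, d@B0, e@B3, f@B5}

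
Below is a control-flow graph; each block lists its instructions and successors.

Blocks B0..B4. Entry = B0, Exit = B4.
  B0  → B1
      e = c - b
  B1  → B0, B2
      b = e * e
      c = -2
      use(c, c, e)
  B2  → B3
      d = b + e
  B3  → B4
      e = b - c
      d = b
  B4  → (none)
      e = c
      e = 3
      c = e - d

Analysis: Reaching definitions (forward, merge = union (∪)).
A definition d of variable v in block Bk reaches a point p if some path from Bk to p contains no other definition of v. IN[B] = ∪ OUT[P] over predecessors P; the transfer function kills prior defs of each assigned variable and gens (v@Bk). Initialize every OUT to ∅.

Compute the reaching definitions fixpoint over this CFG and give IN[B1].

Answer: {b@B1, c@B1, e@B0}

Derivation:
Fixpoint table:
  B0:  IN={b@B1, c@B1, e@B0}  OUT={b@B1, c@B1, e@B0}
  B1:  IN={b@B1, c@B1, e@B0}  OUT={b@B1, c@B1, e@B0}
  B2:  IN={b@B1, c@B1, e@B0}  OUT={b@B1, c@B1, d@B2, e@B0}
  B3:  IN={b@B1, c@B1, d@B2, e@B0}  OUT={b@B1, c@B1, d@B3, e@B3}
  B4:  IN={b@B1, c@B1, d@B3, e@B3}  OUT={b@B1, c@B4, d@B3, e@B4}

Merge at B1: IN[B1] = OUT[B0] = {b@B1, c@B1, e@B0}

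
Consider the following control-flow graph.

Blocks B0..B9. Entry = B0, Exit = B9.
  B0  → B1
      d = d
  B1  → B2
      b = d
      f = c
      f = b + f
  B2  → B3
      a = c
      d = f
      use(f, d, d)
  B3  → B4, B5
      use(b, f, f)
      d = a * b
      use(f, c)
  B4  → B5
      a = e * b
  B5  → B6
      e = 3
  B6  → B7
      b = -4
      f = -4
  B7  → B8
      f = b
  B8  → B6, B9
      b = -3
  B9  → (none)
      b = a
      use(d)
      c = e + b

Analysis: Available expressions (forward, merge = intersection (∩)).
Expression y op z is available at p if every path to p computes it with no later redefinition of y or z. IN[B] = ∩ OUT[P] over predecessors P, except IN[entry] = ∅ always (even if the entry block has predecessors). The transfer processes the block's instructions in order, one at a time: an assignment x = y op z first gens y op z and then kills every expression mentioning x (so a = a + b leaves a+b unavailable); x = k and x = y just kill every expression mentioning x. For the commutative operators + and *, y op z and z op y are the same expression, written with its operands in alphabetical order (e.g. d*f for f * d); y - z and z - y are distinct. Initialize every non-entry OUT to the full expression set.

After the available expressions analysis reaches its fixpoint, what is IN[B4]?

Per-block solution:
  B0:  IN={}  OUT={}
  B1:  IN={}  OUT={}
  B2:  IN={}  OUT={}
  B3:  IN={}  OUT={a*b}
  B4:  IN={a*b}  OUT={b*e}
  B5:  IN={}  OUT={}
  B6:  IN={}  OUT={}
  B7:  IN={}  OUT={}
  B8:  IN={}  OUT={}
  B9:  IN={}  OUT={b+e}

Merge at B4: IN[B4] = OUT[B3] = {a*b}

Answer: {a*b}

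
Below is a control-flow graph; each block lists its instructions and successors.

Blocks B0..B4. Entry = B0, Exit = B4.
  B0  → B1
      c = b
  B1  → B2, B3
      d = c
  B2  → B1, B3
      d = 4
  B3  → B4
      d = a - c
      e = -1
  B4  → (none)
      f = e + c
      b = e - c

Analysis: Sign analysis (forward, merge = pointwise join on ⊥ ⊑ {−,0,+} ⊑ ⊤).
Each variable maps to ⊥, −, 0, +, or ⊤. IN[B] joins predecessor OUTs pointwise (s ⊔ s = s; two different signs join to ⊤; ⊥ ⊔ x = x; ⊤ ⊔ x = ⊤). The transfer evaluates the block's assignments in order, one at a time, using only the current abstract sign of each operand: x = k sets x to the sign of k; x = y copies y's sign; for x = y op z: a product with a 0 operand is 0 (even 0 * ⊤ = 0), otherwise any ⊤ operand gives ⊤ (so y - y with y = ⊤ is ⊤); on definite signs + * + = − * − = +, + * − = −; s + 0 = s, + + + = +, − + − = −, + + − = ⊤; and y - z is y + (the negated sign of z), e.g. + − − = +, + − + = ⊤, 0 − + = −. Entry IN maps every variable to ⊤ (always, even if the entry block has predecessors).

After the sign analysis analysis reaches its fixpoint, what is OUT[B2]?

Answer: {a: ⊤, b: ⊤, c: ⊤, d: +, e: ⊤, f: ⊤}

Working:
Fixpoint table:
  B0:   IN=(all ⊤)   OUT=(all ⊤)
  B1:   IN=(all ⊤)   OUT=(all ⊤)
  B2:   IN=(all ⊤)   OUT={d:+; rest ⊤}
  B3:   IN=(all ⊤)   OUT={e:-; rest ⊤}
  B4:   IN={e:-; rest ⊤}   OUT={e:-; rest ⊤}

Merge at B2: IN[B2] = OUT[B1] = {a: ⊤, b: ⊤, c: ⊤, d: ⊤, e: ⊤, f: ⊤}
Applying B2's transfer function to that IN value gives OUT[B2] (row B2 above).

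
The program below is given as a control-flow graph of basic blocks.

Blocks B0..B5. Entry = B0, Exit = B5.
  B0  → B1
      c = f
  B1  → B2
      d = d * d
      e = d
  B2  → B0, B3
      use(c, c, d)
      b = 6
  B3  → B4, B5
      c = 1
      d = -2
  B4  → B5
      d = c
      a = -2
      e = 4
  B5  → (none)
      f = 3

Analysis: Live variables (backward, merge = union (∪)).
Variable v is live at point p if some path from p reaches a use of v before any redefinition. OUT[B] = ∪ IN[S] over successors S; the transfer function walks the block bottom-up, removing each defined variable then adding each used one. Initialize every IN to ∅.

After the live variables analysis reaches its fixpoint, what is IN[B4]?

Per-block solution:
  B0: | IN={d, f} | OUT={c, d, f}
  B1: | IN={c, d, f} | OUT={c, d, f}
  B2: | IN={c, d, f} | OUT={d, f}
  B3: | IN={} | OUT={c}
  B4: | IN={c} | OUT={}
  B5: | IN={} | OUT={}

Merge at B4: OUT[B4] = IN[B5] = {}
Applying B4's transfer function to that OUT value gives IN[B4] (row B4 above).

Answer: {c}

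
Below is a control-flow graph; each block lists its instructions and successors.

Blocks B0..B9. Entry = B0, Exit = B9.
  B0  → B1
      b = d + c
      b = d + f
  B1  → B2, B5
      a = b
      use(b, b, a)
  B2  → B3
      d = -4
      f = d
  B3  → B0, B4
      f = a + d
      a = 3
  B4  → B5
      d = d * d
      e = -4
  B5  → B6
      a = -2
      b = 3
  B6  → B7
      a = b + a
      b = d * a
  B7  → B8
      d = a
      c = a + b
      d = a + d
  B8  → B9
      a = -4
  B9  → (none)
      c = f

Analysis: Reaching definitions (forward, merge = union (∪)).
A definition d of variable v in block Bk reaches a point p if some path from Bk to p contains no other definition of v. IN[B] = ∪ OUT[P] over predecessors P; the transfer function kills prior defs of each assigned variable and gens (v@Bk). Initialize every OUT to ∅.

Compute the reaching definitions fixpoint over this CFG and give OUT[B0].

Answer: {a@B3, b@B0, d@B2, f@B3}

Derivation:
Fixpoint table:
  B0:   IN={a@B3, b@B0, d@B2, f@B3}   OUT={a@B3, b@B0, d@B2, f@B3}
  B1:   IN={a@B3, b@B0, d@B2, f@B3}   OUT={a@B1, b@B0, d@B2, f@B3}
  B2:   IN={a@B1, b@B0, d@B2, f@B3}   OUT={a@B1, b@B0, d@B2, f@B2}
  B3:   IN={a@B1, b@B0, d@B2, f@B2}   OUT={a@B3, b@B0, d@B2, f@B3}
  B4:   IN={a@B3, b@B0, d@B2, f@B3}   OUT={a@B3, b@B0, d@B4, e@B4, f@B3}
  B5:   IN={a@B1, a@B3, b@B0, d@B2, d@B4, e@B4, f@B3}   OUT={a@B5, b@B5, d@B2, d@B4, e@B4, f@B3}
  B6:   IN={a@B5, b@B5, d@B2, d@B4, e@B4, f@B3}   OUT={a@B6, b@B6, d@B2, d@B4, e@B4, f@B3}
  B7:   IN={a@B6, b@B6, d@B2, d@B4, e@B4, f@B3}   OUT={a@B6, b@B6, c@B7, d@B7, e@B4, f@B3}
  B8:   IN={a@B6, b@B6, c@B7, d@B7, e@B4, f@B3}   OUT={a@B8, b@B6, c@B7, d@B7, e@B4, f@B3}
  B9:   IN={a@B8, b@B6, c@B7, d@B7, e@B4, f@B3}   OUT={a@B8, b@B6, c@B9, d@B7, e@B4, f@B3}

Merge at B0 (entry node, so the boundary value {} is joined with the incoming edge(s)): IN[B0] = {} ⊔ OUT[B3] = {a@B3, b@B0, d@B2, f@B3}
Applying B0's transfer function to that IN value gives OUT[B0] (row B0 above).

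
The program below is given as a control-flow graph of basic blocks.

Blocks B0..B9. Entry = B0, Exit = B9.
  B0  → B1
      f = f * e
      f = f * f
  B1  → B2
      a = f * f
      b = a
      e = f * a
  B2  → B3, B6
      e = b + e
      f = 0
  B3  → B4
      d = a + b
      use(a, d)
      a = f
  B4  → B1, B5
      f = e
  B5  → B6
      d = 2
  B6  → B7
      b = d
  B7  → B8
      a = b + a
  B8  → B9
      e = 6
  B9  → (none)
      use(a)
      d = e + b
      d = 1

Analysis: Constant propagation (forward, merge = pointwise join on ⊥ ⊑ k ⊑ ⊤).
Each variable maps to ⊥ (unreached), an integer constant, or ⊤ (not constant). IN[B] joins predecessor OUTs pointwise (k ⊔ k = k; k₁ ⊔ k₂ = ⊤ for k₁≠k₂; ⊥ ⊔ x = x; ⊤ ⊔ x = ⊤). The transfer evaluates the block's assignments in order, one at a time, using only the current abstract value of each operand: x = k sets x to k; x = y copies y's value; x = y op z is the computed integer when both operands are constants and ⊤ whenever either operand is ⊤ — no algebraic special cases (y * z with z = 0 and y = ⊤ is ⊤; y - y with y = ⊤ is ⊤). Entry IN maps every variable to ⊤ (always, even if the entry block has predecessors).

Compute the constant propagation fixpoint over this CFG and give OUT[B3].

Answer: {a: 0, b: ⊤, c: ⊤, d: ⊤, e: ⊤, f: 0}

Trace:
Fixpoint table:
  B0:   IN=(all ⊤)   OUT=(all ⊤)
  B1:   IN=(all ⊤)   OUT=(all ⊤)
  B2:   IN=(all ⊤)   OUT={f:0; rest ⊤}
  B3:   IN={f:0; rest ⊤}   OUT={a:0, f:0; rest ⊤}
  B4:   IN={a:0, f:0; rest ⊤}   OUT={a:0; rest ⊤}
  B5:   IN={a:0; rest ⊤}   OUT={a:0, d:2; rest ⊤}
  B6:   IN=(all ⊤)   OUT=(all ⊤)
  B7:   IN=(all ⊤)   OUT=(all ⊤)
  B8:   IN=(all ⊤)   OUT={e:6; rest ⊤}
  B9:   IN={e:6; rest ⊤}   OUT={d:1, e:6; rest ⊤}

Merge at B3: IN[B3] = OUT[B2] = {a: ⊤, b: ⊤, c: ⊤, d: ⊤, e: ⊤, f: 0}
Applying B3's transfer function to that IN value gives OUT[B3] (row B3 above).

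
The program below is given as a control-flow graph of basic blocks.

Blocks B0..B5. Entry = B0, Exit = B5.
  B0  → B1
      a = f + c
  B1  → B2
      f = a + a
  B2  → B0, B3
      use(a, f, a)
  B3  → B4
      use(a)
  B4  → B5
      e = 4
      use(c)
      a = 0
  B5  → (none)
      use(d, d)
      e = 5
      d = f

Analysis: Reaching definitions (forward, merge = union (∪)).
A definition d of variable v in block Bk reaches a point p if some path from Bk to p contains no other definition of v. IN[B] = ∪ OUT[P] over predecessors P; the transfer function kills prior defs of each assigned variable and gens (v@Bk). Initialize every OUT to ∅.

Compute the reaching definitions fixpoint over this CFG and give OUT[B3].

Answer: {a@B0, f@B1}

Working:
Per-block solution:
  B0:   IN={a@B0, f@B1}   OUT={a@B0, f@B1}
  B1:   IN={a@B0, f@B1}   OUT={a@B0, f@B1}
  B2:   IN={a@B0, f@B1}   OUT={a@B0, f@B1}
  B3:   IN={a@B0, f@B1}   OUT={a@B0, f@B1}
  B4:   IN={a@B0, f@B1}   OUT={a@B4, e@B4, f@B1}
  B5:   IN={a@B4, e@B4, f@B1}   OUT={a@B4, d@B5, e@B5, f@B1}

Merge at B3: IN[B3] = OUT[B2] = {a@B0, f@B1}
Applying B3's transfer function to that IN value gives OUT[B3] (row B3 above).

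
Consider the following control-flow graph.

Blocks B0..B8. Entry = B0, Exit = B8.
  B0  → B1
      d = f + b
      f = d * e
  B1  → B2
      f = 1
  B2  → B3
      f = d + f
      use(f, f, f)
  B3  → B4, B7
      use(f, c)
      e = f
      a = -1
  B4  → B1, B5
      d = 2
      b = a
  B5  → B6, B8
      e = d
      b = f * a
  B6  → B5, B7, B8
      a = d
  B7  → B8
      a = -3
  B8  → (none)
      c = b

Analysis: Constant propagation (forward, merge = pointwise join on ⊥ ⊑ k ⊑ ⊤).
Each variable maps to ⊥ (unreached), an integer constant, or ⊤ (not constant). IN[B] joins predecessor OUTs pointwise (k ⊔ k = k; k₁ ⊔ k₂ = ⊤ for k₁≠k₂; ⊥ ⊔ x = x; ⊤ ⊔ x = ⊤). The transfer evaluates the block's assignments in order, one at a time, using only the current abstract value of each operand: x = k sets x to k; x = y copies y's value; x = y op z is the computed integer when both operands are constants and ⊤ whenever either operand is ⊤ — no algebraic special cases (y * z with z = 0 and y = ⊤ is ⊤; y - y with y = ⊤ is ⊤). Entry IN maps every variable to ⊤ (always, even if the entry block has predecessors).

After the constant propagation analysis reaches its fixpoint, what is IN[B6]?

Per-block solution:
  B0: | IN=(all ⊤) | OUT=(all ⊤)
  B1: | IN=(all ⊤) | OUT={f:1; rest ⊤}
  B2: | IN={f:1; rest ⊤} | OUT=(all ⊤)
  B3: | IN=(all ⊤) | OUT={a:-1; rest ⊤}
  B4: | IN={a:-1; rest ⊤} | OUT={a:-1, b:-1, d:2; rest ⊤}
  B5: | IN={d:2; rest ⊤} | OUT={d:2, e:2; rest ⊤}
  B6: | IN={d:2, e:2; rest ⊤} | OUT={a:2, d:2, e:2; rest ⊤}
  B7: | IN=(all ⊤) | OUT={a:-3; rest ⊤}
  B8: | IN=(all ⊤) | OUT=(all ⊤)

Merge at B6: IN[B6] = OUT[B5] = {a: ⊤, b: ⊤, c: ⊤, d: 2, e: 2, f: ⊤}

Answer: {a: ⊤, b: ⊤, c: ⊤, d: 2, e: 2, f: ⊤}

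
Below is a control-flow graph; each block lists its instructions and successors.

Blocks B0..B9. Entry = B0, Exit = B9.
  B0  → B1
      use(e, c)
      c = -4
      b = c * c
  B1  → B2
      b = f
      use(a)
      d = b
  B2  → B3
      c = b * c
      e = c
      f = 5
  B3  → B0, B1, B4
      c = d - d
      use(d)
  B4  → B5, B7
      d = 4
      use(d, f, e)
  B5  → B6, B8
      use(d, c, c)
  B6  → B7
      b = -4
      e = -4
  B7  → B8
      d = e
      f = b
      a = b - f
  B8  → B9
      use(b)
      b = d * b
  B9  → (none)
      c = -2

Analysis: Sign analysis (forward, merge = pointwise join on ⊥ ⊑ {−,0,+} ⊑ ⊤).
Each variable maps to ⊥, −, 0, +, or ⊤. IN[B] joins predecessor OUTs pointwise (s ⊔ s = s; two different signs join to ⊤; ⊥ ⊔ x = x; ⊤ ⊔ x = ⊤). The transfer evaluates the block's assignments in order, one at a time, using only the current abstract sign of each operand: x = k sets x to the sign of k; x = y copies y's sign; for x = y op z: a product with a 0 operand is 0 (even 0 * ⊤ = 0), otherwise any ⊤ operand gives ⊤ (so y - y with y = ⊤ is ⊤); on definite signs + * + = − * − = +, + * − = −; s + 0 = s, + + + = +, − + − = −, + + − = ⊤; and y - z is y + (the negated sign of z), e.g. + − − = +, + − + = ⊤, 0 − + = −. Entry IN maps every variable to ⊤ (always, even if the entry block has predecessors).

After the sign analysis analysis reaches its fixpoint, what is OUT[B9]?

Fixpoint table:
  B0:   IN=(all ⊤)   OUT={b:+, c:-; rest ⊤}
  B1:   IN=(all ⊤)   OUT=(all ⊤)
  B2:   IN=(all ⊤)   OUT={f:+; rest ⊤}
  B3:   IN={f:+; rest ⊤}   OUT={f:+; rest ⊤}
  B4:   IN={f:+; rest ⊤}   OUT={d:+, f:+; rest ⊤}
  B5:   IN={d:+, f:+; rest ⊤}   OUT={d:+, f:+; rest ⊤}
  B6:   IN={d:+, f:+; rest ⊤}   OUT={b:-, d:+, e:-, f:+; rest ⊤}
  B7:   IN={d:+, f:+; rest ⊤}   OUT=(all ⊤)
  B8:   IN=(all ⊤)   OUT=(all ⊤)
  B9:   IN=(all ⊤)   OUT={c:-; rest ⊤}

Merge at B9: IN[B9] = OUT[B8] = {a: ⊤, b: ⊤, c: ⊤, d: ⊤, e: ⊤, f: ⊤}
Applying B9's transfer function to that IN value gives OUT[B9] (row B9 above).

Answer: {a: ⊤, b: ⊤, c: -, d: ⊤, e: ⊤, f: ⊤}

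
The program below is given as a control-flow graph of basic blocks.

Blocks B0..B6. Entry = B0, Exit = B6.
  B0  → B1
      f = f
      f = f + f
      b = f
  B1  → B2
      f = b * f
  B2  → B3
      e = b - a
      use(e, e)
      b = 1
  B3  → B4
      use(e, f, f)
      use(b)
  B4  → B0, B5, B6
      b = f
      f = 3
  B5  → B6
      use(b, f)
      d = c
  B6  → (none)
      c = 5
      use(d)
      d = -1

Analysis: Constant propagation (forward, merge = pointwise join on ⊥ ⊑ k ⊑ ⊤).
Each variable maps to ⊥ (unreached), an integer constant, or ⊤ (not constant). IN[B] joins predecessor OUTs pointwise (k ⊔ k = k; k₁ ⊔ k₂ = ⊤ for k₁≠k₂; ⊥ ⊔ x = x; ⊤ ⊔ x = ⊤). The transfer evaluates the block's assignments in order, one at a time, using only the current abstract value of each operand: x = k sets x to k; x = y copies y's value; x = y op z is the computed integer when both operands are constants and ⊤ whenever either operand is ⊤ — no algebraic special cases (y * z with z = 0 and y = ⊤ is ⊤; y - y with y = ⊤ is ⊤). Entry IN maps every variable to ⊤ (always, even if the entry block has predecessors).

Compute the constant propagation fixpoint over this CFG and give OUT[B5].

Answer: {a: ⊤, b: ⊤, c: ⊤, d: ⊤, e: ⊤, f: 3}

Working:
Converged values:
  B0:  IN=(all ⊤)  OUT=(all ⊤)
  B1:  IN=(all ⊤)  OUT=(all ⊤)
  B2:  IN=(all ⊤)  OUT={b:1; rest ⊤}
  B3:  IN={b:1; rest ⊤}  OUT={b:1; rest ⊤}
  B4:  IN={b:1; rest ⊤}  OUT={f:3; rest ⊤}
  B5:  IN={f:3; rest ⊤}  OUT={f:3; rest ⊤}
  B6:  IN={f:3; rest ⊤}  OUT={c:5, d:-1, f:3; rest ⊤}

Merge at B5: IN[B5] = OUT[B4] = {a: ⊤, b: ⊤, c: ⊤, d: ⊤, e: ⊤, f: 3}
Applying B5's transfer function to that IN value gives OUT[B5] (row B5 above).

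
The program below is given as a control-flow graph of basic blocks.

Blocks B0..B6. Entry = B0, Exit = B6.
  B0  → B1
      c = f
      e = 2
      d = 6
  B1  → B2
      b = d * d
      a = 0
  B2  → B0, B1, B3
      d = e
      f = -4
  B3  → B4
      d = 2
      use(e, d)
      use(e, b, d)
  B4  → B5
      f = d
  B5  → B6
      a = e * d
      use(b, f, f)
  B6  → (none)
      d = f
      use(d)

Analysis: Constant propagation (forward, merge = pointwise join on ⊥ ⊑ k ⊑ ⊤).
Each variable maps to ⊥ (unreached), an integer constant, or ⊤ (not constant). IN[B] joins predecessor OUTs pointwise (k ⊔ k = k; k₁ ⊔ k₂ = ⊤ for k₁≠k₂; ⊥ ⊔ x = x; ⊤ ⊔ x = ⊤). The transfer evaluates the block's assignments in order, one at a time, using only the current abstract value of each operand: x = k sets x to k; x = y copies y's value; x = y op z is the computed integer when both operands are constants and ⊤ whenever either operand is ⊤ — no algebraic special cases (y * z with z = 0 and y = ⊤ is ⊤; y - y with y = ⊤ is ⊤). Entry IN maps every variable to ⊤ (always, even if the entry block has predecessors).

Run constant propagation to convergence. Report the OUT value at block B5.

Answer: {a: 4, b: ⊤, c: ⊤, d: 2, e: 2, f: 2}

Working:
Converged values:
  B0:   IN=(all ⊤)   OUT={d:6, e:2; rest ⊤}
  B1:   IN={e:2; rest ⊤}   OUT={a:0, e:2; rest ⊤}
  B2:   IN={a:0, e:2; rest ⊤}   OUT={a:0, d:2, e:2, f:-4; rest ⊤}
  B3:   IN={a:0, d:2, e:2, f:-4; rest ⊤}   OUT={a:0, d:2, e:2, f:-4; rest ⊤}
  B4:   IN={a:0, d:2, e:2, f:-4; rest ⊤}   OUT={a:0, d:2, e:2, f:2; rest ⊤}
  B5:   IN={a:0, d:2, e:2, f:2; rest ⊤}   OUT={a:4, d:2, e:2, f:2; rest ⊤}
  B6:   IN={a:4, d:2, e:2, f:2; rest ⊤}   OUT={a:4, d:2, e:2, f:2; rest ⊤}

Merge at B5: IN[B5] = OUT[B4] = {a: 0, b: ⊤, c: ⊤, d: 2, e: 2, f: 2}
Applying B5's transfer function to that IN value gives OUT[B5] (row B5 above).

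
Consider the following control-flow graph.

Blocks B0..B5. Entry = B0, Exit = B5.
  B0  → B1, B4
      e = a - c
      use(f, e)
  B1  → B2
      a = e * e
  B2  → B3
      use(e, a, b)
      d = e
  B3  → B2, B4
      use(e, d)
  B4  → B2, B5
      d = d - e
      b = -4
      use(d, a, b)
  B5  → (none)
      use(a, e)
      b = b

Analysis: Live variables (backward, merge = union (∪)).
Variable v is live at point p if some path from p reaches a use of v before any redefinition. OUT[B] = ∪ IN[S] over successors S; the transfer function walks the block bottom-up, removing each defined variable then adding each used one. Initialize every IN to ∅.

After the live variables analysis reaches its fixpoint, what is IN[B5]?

Answer: {a, b, e}

Trace:
Converged values:
  B0:  IN={a, b, c, d, f}  OUT={a, b, d, e}
  B1:  IN={b, e}  OUT={a, b, e}
  B2:  IN={a, b, e}  OUT={a, b, d, e}
  B3:  IN={a, b, d, e}  OUT={a, b, d, e}
  B4:  IN={a, d, e}  OUT={a, b, e}
  B5:  IN={a, b, e}  OUT={}

B5 is the boundary node: OUT[B5] = {}
Applying B5's transfer function to that OUT value gives IN[B5] (row B5 above).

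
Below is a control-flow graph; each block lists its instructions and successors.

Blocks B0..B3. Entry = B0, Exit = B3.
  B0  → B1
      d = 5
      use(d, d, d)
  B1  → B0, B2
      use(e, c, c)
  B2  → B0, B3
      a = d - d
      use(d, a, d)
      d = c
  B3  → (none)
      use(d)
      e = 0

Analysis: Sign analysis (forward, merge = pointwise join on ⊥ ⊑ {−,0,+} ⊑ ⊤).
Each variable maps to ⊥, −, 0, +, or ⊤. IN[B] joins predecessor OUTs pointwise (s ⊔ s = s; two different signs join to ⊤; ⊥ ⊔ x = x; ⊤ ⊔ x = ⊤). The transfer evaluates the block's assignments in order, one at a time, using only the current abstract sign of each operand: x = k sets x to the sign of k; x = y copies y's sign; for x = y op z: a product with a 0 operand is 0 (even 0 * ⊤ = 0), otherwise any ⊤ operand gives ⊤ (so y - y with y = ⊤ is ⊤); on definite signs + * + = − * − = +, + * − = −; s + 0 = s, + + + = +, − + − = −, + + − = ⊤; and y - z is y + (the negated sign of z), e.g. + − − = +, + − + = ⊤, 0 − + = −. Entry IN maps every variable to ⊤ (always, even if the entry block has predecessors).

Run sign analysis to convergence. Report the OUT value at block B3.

Answer: {a: ⊤, b: ⊤, c: ⊤, d: ⊤, e: 0, f: ⊤}

Trace:
Fixpoint table:
  B0: | IN=(all ⊤) | OUT={d:+; rest ⊤}
  B1: | IN={d:+; rest ⊤} | OUT={d:+; rest ⊤}
  B2: | IN={d:+; rest ⊤} | OUT=(all ⊤)
  B3: | IN=(all ⊤) | OUT={e:0; rest ⊤}

Merge at B3: IN[B3] = OUT[B2] = {a: ⊤, b: ⊤, c: ⊤, d: ⊤, e: ⊤, f: ⊤}
Applying B3's transfer function to that IN value gives OUT[B3] (row B3 above).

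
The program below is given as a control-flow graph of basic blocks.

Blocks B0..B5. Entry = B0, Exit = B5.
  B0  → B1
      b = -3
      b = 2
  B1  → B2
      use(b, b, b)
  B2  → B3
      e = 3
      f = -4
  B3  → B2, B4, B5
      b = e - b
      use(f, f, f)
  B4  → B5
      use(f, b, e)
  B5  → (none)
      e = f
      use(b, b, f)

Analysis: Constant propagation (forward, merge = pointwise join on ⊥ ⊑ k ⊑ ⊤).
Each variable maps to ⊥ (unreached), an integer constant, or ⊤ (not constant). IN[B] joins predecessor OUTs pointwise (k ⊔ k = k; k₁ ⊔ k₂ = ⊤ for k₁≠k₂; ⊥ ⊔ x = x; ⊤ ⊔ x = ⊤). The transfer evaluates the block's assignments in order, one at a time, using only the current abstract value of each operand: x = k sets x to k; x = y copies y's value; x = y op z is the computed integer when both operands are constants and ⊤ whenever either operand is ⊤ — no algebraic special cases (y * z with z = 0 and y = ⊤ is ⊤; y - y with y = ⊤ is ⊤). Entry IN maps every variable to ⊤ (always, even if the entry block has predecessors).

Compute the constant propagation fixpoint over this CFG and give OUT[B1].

Per-block solution:
  B0: | IN=(all ⊤) | OUT={b:2; rest ⊤}
  B1: | IN={b:2; rest ⊤} | OUT={b:2; rest ⊤}
  B2: | IN=(all ⊤) | OUT={e:3, f:-4; rest ⊤}
  B3: | IN={e:3, f:-4; rest ⊤} | OUT={e:3, f:-4; rest ⊤}
  B4: | IN={e:3, f:-4; rest ⊤} | OUT={e:3, f:-4; rest ⊤}
  B5: | IN={e:3, f:-4; rest ⊤} | OUT={e:-4, f:-4; rest ⊤}

Merge at B1: IN[B1] = OUT[B0] = {a: ⊤, b: 2, c: ⊤, d: ⊤, e: ⊤, f: ⊤}
Applying B1's transfer function to that IN value gives OUT[B1] (row B1 above).

Answer: {a: ⊤, b: 2, c: ⊤, d: ⊤, e: ⊤, f: ⊤}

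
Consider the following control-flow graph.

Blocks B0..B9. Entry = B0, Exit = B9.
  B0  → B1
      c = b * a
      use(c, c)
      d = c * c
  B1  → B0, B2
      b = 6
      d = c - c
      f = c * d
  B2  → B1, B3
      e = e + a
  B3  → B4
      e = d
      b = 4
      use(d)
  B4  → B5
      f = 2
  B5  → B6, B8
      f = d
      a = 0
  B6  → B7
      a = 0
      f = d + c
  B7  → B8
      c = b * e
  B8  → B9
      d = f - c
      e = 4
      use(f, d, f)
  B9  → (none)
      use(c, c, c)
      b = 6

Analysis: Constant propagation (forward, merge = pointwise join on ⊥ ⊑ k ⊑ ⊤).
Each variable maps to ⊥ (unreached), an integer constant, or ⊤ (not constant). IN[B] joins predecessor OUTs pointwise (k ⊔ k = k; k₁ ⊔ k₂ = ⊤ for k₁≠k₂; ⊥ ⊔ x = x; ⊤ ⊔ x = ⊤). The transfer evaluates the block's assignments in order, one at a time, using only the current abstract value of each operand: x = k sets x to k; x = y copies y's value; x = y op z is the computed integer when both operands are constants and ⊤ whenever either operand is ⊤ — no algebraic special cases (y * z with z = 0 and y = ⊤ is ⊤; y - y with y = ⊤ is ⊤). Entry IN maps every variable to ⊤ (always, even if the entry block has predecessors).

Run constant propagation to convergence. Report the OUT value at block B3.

Fixpoint table:
  B0:  IN=(all ⊤)  OUT=(all ⊤)
  B1:  IN=(all ⊤)  OUT={b:6; rest ⊤}
  B2:  IN={b:6; rest ⊤}  OUT={b:6; rest ⊤}
  B3:  IN={b:6; rest ⊤}  OUT={b:4; rest ⊤}
  B4:  IN={b:4; rest ⊤}  OUT={b:4, f:2; rest ⊤}
  B5:  IN={b:4, f:2; rest ⊤}  OUT={a:0, b:4; rest ⊤}
  B6:  IN={a:0, b:4; rest ⊤}  OUT={a:0, b:4; rest ⊤}
  B7:  IN={a:0, b:4; rest ⊤}  OUT={a:0, b:4; rest ⊤}
  B8:  IN={a:0, b:4; rest ⊤}  OUT={a:0, b:4, e:4; rest ⊤}
  B9:  IN={a:0, b:4, e:4; rest ⊤}  OUT={a:0, b:6, e:4; rest ⊤}

Merge at B3: IN[B3] = OUT[B2] = {a: ⊤, b: 6, c: ⊤, d: ⊤, e: ⊤, f: ⊤}
Applying B3's transfer function to that IN value gives OUT[B3] (row B3 above).

Answer: {a: ⊤, b: 4, c: ⊤, d: ⊤, e: ⊤, f: ⊤}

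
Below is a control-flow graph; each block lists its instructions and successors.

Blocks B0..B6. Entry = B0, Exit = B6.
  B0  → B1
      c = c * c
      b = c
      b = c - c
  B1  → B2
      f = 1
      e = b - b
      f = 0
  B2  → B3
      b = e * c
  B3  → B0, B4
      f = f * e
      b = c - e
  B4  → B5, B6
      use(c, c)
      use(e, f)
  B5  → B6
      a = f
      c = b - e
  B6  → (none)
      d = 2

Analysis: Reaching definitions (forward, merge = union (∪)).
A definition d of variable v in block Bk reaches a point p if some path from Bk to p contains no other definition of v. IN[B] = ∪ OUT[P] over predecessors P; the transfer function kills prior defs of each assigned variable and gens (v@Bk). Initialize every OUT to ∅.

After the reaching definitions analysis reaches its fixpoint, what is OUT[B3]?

Converged values:
  B0:   IN={b@B3, c@B0, e@B1, f@B3}   OUT={b@B0, c@B0, e@B1, f@B3}
  B1:   IN={b@B0, c@B0, e@B1, f@B3}   OUT={b@B0, c@B0, e@B1, f@B1}
  B2:   IN={b@B0, c@B0, e@B1, f@B1}   OUT={b@B2, c@B0, e@B1, f@B1}
  B3:   IN={b@B2, c@B0, e@B1, f@B1}   OUT={b@B3, c@B0, e@B1, f@B3}
  B4:   IN={b@B3, c@B0, e@B1, f@B3}   OUT={b@B3, c@B0, e@B1, f@B3}
  B5:   IN={b@B3, c@B0, e@B1, f@B3}   OUT={a@B5, b@B3, c@B5, e@B1, f@B3}
  B6:   IN={a@B5, b@B3, c@B0, c@B5, e@B1, f@B3}   OUT={a@B5, b@B3, c@B0, c@B5, d@B6, e@B1, f@B3}

Merge at B3: IN[B3] = OUT[B2] = {b@B2, c@B0, e@B1, f@B1}
Applying B3's transfer function to that IN value gives OUT[B3] (row B3 above).

Answer: {b@B3, c@B0, e@B1, f@B3}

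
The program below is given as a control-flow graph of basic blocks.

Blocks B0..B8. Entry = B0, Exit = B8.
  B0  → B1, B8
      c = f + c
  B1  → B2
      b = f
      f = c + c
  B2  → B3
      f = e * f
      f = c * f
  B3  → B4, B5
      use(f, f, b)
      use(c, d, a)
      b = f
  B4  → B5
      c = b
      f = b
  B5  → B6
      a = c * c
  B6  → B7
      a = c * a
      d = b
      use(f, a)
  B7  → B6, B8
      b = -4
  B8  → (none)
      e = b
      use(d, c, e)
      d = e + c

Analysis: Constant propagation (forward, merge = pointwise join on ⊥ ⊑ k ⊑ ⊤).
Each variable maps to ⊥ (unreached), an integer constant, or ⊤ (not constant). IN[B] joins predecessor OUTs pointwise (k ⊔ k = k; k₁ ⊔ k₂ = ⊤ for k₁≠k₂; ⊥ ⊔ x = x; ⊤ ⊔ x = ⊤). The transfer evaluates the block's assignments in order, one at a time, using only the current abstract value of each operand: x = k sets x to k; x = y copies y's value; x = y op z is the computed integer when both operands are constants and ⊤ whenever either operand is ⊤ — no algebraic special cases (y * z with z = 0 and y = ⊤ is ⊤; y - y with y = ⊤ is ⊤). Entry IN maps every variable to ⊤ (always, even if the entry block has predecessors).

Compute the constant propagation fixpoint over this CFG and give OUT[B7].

Answer: {a: ⊤, b: -4, c: ⊤, d: ⊤, e: ⊤, f: ⊤}

Trace:
Converged values:
  B0:   IN=(all ⊤)   OUT=(all ⊤)
  B1:   IN=(all ⊤)   OUT=(all ⊤)
  B2:   IN=(all ⊤)   OUT=(all ⊤)
  B3:   IN=(all ⊤)   OUT=(all ⊤)
  B4:   IN=(all ⊤)   OUT=(all ⊤)
  B5:   IN=(all ⊤)   OUT=(all ⊤)
  B6:   IN=(all ⊤)   OUT=(all ⊤)
  B7:   IN=(all ⊤)   OUT={b:-4; rest ⊤}
  B8:   IN=(all ⊤)   OUT=(all ⊤)

Merge at B7: IN[B7] = OUT[B6] = {a: ⊤, b: ⊤, c: ⊤, d: ⊤, e: ⊤, f: ⊤}
Applying B7's transfer function to that IN value gives OUT[B7] (row B7 above).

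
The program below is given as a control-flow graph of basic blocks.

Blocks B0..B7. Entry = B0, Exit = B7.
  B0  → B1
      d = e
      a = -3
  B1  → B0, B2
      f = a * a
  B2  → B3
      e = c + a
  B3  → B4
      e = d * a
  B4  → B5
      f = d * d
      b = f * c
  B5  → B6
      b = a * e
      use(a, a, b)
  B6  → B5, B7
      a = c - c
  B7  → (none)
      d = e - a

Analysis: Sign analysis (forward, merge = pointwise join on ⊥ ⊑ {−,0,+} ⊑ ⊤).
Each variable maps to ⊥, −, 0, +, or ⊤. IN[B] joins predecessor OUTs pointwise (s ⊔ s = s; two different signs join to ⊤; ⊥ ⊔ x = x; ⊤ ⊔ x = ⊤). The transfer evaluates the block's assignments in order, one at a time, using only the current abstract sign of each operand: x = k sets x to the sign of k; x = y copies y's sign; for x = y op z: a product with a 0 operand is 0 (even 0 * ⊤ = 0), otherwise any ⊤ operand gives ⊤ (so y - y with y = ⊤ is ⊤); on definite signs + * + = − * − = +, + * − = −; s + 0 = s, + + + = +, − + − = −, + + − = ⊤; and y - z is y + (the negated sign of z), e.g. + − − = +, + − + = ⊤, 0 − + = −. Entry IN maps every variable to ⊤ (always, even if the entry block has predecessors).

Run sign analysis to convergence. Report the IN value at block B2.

Per-block solution:
  B0:  IN=(all ⊤)  OUT={a:-; rest ⊤}
  B1:  IN={a:-; rest ⊤}  OUT={a:-, f:+; rest ⊤}
  B2:  IN={a:-, f:+; rest ⊤}  OUT={a:-, f:+; rest ⊤}
  B3:  IN={a:-, f:+; rest ⊤}  OUT={a:-, f:+; rest ⊤}
  B4:  IN={a:-, f:+; rest ⊤}  OUT={a:-; rest ⊤}
  B5:  IN=(all ⊤)  OUT=(all ⊤)
  B6:  IN=(all ⊤)  OUT=(all ⊤)
  B7:  IN=(all ⊤)  OUT=(all ⊤)

Merge at B2: IN[B2] = OUT[B1] = {a: -, b: ⊤, c: ⊤, d: ⊤, e: ⊤, f: +}

Answer: {a: -, b: ⊤, c: ⊤, d: ⊤, e: ⊤, f: +}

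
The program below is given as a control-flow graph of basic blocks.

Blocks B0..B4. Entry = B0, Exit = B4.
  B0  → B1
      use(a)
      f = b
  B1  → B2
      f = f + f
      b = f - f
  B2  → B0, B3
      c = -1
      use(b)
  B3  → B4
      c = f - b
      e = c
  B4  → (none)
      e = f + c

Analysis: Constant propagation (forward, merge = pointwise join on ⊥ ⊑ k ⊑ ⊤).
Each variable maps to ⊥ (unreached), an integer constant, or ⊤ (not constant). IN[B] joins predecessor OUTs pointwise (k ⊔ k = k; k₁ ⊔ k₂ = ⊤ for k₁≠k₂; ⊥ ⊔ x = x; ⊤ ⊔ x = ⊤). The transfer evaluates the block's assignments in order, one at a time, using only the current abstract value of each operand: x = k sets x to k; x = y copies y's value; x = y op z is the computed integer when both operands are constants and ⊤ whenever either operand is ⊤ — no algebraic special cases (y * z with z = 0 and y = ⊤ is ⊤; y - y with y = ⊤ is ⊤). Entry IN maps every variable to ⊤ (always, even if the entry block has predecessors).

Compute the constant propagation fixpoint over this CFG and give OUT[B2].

Answer: {a: ⊤, b: ⊤, c: -1, d: ⊤, e: ⊤, f: ⊤}

Trace:
Fixpoint table:
  B0:   IN=(all ⊤)   OUT=(all ⊤)
  B1:   IN=(all ⊤)   OUT=(all ⊤)
  B2:   IN=(all ⊤)   OUT={c:-1; rest ⊤}
  B3:   IN={c:-1; rest ⊤}   OUT=(all ⊤)
  B4:   IN=(all ⊤)   OUT=(all ⊤)

Merge at B2: IN[B2] = OUT[B1] = {a: ⊤, b: ⊤, c: ⊤, d: ⊤, e: ⊤, f: ⊤}
Applying B2's transfer function to that IN value gives OUT[B2] (row B2 above).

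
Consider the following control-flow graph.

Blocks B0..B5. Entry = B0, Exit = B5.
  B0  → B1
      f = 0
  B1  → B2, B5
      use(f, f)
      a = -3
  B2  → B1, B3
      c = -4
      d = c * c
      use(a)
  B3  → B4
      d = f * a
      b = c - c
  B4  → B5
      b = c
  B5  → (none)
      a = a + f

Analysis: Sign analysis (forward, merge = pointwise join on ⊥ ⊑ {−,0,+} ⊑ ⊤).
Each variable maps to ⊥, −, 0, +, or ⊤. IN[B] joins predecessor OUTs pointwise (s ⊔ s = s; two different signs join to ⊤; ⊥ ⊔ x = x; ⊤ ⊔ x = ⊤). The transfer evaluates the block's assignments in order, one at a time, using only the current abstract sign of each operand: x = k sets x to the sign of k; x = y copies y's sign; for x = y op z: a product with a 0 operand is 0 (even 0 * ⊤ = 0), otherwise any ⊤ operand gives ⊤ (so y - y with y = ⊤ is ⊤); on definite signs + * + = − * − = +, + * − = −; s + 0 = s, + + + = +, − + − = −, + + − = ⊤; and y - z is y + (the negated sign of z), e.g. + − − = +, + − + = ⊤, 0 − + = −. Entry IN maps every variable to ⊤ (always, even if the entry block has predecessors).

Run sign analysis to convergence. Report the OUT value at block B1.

Converged values:
  B0: | IN=(all ⊤) | OUT={f:0; rest ⊤}
  B1: | IN={f:0; rest ⊤} | OUT={a:-, f:0; rest ⊤}
  B2: | IN={a:-, f:0; rest ⊤} | OUT={a:-, c:-, d:+, f:0; rest ⊤}
  B3: | IN={a:-, c:-, d:+, f:0; rest ⊤} | OUT={a:-, c:-, d:0, f:0; rest ⊤}
  B4: | IN={a:-, c:-, d:0, f:0; rest ⊤} | OUT={a:-, b:-, c:-, d:0, f:0; rest ⊤}
  B5: | IN={a:-, f:0; rest ⊤} | OUT={a:-, f:0; rest ⊤}

Merge at B1: IN[B1] = OUT[B0] ⊔ OUT[B2] = {a: ⊤, b: ⊤, c: ⊤, d: ⊤, e: ⊤, f: 0}
Applying B1's transfer function to that IN value gives OUT[B1] (row B1 above).

Answer: {a: -, b: ⊤, c: ⊤, d: ⊤, e: ⊤, f: 0}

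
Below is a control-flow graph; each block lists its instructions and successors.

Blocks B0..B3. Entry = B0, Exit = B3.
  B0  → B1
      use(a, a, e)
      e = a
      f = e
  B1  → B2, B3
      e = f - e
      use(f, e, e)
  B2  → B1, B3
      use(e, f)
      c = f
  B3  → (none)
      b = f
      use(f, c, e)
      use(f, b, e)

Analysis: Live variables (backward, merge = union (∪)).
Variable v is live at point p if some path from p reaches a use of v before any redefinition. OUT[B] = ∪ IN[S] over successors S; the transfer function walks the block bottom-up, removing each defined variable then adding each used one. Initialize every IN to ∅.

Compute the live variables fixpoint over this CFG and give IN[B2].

Converged values:
  B0:  IN={a, c, e}  OUT={c, e, f}
  B1:  IN={c, e, f}  OUT={c, e, f}
  B2:  IN={e, f}  OUT={c, e, f}
  B3:  IN={c, e, f}  OUT={}

Merge at B2: OUT[B2] = IN[B1] ⊔ IN[B3] = {c, e, f}
Applying B2's transfer function to that OUT value gives IN[B2] (row B2 above).

Answer: {e, f}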